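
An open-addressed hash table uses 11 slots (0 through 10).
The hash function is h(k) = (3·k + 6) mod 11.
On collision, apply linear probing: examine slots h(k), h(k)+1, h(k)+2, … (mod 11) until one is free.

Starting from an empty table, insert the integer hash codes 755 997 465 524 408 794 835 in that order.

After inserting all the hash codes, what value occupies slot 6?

Insert 755: h=5, slot 5 empty -> index 5.
Insert 997: h=5, slot 5 occupied -> index 6.
Insert 465: h=4, slot 4 empty -> index 4.
Insert 524: h=5, slots 5,6 occupied -> index 7.
Insert 408: h=9, slot 9 empty -> index 9.
Insert 794: h=1, slot 1 empty -> index 1.
Insert 835: h=3, slot 3 empty -> index 3.
Table: [—, 794, —, 835, 465, 755, 997, 524, —, 408, —]

997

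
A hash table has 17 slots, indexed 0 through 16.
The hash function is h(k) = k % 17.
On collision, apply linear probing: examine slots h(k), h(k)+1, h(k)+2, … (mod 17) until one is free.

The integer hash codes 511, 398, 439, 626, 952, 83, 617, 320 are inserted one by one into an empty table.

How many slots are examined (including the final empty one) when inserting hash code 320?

511: h=1 => slot 1
398: h=7 => slot 7
439: h=14 => slot 14
626: h=14, probe 14,15 => slot 15
952: h=0 => slot 0
83: h=15, probe 15,16 => slot 16
617: h=5 => slot 5
320: h=14, probe 14,15,16,0,1,2 => slot 2
Table: [952, 511, 320, ., ., 617, ., 398, ., ., ., ., ., ., 439, 626, 83]

6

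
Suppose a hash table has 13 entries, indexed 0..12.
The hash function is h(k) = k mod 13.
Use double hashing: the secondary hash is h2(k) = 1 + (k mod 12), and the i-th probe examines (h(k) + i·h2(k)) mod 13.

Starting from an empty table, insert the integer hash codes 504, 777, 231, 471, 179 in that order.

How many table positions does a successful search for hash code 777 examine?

2

504: h=10 → slot 10
777: h=10, h2=10, probe 10,7 → slot 7
231: h=10, h2=4, probe 10,1 → slot 1
471: h=3 → slot 3
179: h=10, h2=12, probe 10,9 → slot 9
Table: [_, 231, _, 471, _, _, _, 777, _, 179, 504, _, _]
Lookup 777: h=10, h2=10, probe 10,7 → found at 7.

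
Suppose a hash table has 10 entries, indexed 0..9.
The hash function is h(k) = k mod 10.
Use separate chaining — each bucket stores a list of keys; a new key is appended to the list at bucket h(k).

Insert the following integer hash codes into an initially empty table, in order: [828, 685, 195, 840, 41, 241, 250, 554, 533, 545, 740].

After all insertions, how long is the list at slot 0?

Insert 828: h=8, bucket 8 empty -> new chain.
Insert 685: h=5, bucket 5 empty -> new chain.
Insert 195: h=5, bucket 5 nonempty -> append to chain.
Insert 840: h=0, bucket 0 empty -> new chain.
Insert 41: h=1, bucket 1 empty -> new chain.
Insert 241: h=1, bucket 1 nonempty -> append to chain.
Insert 250: h=0, bucket 0 nonempty -> append to chain.
Insert 554: h=4, bucket 4 empty -> new chain.
Insert 533: h=3, bucket 3 empty -> new chain.
Insert 545: h=5, bucket 5 nonempty -> append to chain.
Insert 740: h=0, bucket 0 nonempty -> append to chain.
Final buckets:
0: 840 -> 250 -> 740
1: 41 -> 241
2: -
3: 533
4: 554
5: 685 -> 195 -> 545
6: -
7: -
8: 828
9: -

3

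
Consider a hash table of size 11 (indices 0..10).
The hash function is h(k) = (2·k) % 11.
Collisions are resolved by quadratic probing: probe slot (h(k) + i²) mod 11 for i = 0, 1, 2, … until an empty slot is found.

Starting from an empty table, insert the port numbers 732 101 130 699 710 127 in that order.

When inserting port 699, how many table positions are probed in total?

2

Insert 732: h=1, slot 1 empty → index 1.
Insert 101: h=4, slot 4 empty → index 4.
Insert 130: h=7, slot 7 empty → index 7.
Insert 699: h=1, slot 1 occupied → index 2.
Insert 710: h=1, slots 1,2 occupied → index 5.
Insert 127: h=1, slots 1,2,5 occupied → index 10.
Table: [-, 732, 699, -, 101, 710, -, 130, -, -, 127]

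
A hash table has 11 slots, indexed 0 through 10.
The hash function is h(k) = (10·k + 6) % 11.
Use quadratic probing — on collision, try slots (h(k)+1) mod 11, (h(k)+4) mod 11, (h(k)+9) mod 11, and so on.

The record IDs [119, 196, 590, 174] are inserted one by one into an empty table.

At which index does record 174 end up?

1

Insert 119: h=8, slot 8 empty -> index 8.
Insert 196: h=8, slot 8 occupied -> index 9.
Insert 590: h=10, slot 10 empty -> index 10.
Insert 174: h=8, slots 8,9 occupied -> index 1.
Table: [-, 174, -, -, -, -, -, -, 119, 196, 590]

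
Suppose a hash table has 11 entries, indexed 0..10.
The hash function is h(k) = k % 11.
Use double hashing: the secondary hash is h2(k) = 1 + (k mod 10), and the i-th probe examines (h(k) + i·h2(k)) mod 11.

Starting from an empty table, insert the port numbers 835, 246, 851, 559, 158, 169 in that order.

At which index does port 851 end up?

6

Insert 835: h=10, slot 10 empty -> index 10.
Insert 246: h=4, slot 4 empty -> index 4.
Insert 851: h=4, h2=2, slot 4 occupied -> index 6.
Insert 559: h=9, slot 9 empty -> index 9.
Insert 158: h=4, h2=9, slot 4 occupied -> index 2.
Insert 169: h=4, h2=10, slot 4 occupied -> index 3.
Table: [_, _, 158, 169, 246, _, 851, _, _, 559, 835]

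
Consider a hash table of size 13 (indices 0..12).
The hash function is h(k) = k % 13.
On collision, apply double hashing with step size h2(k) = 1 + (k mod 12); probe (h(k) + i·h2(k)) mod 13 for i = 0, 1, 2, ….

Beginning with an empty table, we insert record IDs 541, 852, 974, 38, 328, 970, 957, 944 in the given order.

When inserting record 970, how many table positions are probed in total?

Insert 541: h=8, slot 8 empty => index 8.
Insert 852: h=7, slot 7 empty => index 7.
Insert 974: h=12, slot 12 empty => index 12.
Insert 38: h=12, h2=3, slot 12 occupied => index 2.
Insert 328: h=3, slot 3 empty => index 3.
Insert 970: h=8, h2=11, slot 8 occupied => index 6.
Insert 957: h=8, h2=10, slot 8 occupied => index 5.
Insert 944: h=8, h2=9, slot 8 occupied => index 4.
Table: [_, _, 38, 328, 944, 957, 970, 852, 541, _, _, _, 974]

2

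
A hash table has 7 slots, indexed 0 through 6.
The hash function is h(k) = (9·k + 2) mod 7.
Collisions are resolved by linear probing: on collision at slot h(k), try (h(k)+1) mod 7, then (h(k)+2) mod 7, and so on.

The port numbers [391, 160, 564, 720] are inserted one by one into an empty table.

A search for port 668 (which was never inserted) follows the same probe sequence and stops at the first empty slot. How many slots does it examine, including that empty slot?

4

Insert 391: h=0, slot 0 empty → index 0.
Insert 160: h=0, slot 0 occupied → index 1.
Insert 564: h=3, slot 3 empty → index 3.
Insert 720: h=0, slots 0,1 occupied → index 2.
Table: [391, 160, 720, 564, _, _, _]
Lookup 668: h=1, probe 1,2,3,4 → slot 4 empty, not found.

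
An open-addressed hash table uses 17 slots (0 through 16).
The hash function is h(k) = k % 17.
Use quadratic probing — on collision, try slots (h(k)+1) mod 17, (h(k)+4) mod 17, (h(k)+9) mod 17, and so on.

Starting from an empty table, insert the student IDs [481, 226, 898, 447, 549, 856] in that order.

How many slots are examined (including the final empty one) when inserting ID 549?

5

481: h=5 → slot 5
226: h=5, probe 5,6 → slot 6
898: h=14 → slot 14
447: h=5, probe 5,6,9 → slot 9
549: h=5, probe 5,6,9,14,4 → slot 4
856: h=6, probe 6,7 → slot 7
Table: [., ., ., ., 549, 481, 226, 856, ., 447, ., ., ., ., 898, ., .]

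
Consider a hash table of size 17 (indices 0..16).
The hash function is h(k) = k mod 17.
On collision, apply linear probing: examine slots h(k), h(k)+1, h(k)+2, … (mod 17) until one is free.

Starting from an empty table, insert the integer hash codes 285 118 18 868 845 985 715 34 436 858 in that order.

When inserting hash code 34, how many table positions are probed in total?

285: h=13 => slot 13
118: h=16 => slot 16
18: h=1 => slot 1
868: h=1, probe 1,2 => slot 2
845: h=12 => slot 12
985: h=16, probe 16,0 => slot 0
715: h=1, probe 1,2,3 => slot 3
34: h=0, probe 0,1,2,3,4 => slot 4
436: h=11 => slot 11
858: h=8 => slot 8
Table: [985, 18, 868, 715, 34, _, _, _, 858, _, _, 436, 845, 285, _, _, 118]

5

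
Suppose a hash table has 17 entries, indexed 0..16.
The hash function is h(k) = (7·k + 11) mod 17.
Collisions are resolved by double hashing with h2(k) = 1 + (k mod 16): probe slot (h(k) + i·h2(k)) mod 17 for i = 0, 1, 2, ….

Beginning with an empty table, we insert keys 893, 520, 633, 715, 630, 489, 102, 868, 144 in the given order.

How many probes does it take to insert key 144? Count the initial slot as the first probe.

4

893 hashes to 6; slot 6 is free → place at 6.
520 hashes to 13; slot 13 is free → place at 13.
633 hashes to 5; slot 5 is free → place at 5.
715 hashes to 1; slot 1 is free → place at 1.
630 hashes to 1, h2=7; 1 taken → place at 8.
489 hashes to 0; slot 0 is free → place at 0.
102 hashes to 11; slot 11 is free → place at 11.
868 hashes to 1, h2=5; 1,6,11 taken → place at 16.
144 hashes to 16, h2=1; 16,0,1 taken → place at 2.
Table: [489, 715, 144, _, _, 633, 893, _, 630, _, _, 102, _, 520, _, _, 868]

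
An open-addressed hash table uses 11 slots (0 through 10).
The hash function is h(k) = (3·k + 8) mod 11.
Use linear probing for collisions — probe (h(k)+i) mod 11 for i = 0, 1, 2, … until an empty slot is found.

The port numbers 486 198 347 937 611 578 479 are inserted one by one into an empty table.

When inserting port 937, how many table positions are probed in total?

486 hashes to 3; slot 3 is free → place at 3.
198 hashes to 8; slot 8 is free → place at 8.
347 hashes to 4; slot 4 is free → place at 4.
937 hashes to 3; 3,4 taken → place at 5.
611 hashes to 4; 4,5 taken → place at 6.
578 hashes to 4; 4,5,6 taken → place at 7.
479 hashes to 4; 4,5,6,7,8 taken → place at 9.
Table: [—, —, —, 486, 347, 937, 611, 578, 198, 479, —]

3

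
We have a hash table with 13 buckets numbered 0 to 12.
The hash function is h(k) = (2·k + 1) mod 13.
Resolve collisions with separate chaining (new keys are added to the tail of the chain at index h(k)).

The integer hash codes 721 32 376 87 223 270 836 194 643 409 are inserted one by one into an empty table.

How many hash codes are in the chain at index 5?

Insert 721: h=0, bucket 0 empty → new chain.
Insert 32: h=0, bucket 0 nonempty → append to chain.
Insert 376: h=12, bucket 12 empty → new chain.
Insert 87: h=6, bucket 6 empty → new chain.
Insert 223: h=5, bucket 5 empty → new chain.
Insert 270: h=8, bucket 8 empty → new chain.
Insert 836: h=9, bucket 9 empty → new chain.
Insert 194: h=12, bucket 12 nonempty → append to chain.
Insert 643: h=0, bucket 0 nonempty → append to chain.
Insert 409: h=0, bucket 0 nonempty → append to chain.
Final buckets:
0: 721 -> 32 -> 643 -> 409
1: -
2: -
3: -
4: -
5: 223
6: 87
7: -
8: 270
9: 836
10: -
11: -
12: 376 -> 194

1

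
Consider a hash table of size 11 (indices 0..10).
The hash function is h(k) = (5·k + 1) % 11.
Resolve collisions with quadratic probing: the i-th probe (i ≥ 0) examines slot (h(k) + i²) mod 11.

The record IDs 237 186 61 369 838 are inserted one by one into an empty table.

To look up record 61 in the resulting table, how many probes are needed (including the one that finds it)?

Insert 237: h=9, slot 9 empty -> index 9.
Insert 186: h=7, slot 7 empty -> index 7.
Insert 61: h=9, slot 9 occupied -> index 10.
Insert 369: h=9, slots 9,10 occupied -> index 2.
Insert 838: h=0, slot 0 empty -> index 0.
Table: [838, —, 369, —, —, —, —, 186, —, 237, 61]
Lookup 61: h=9, probe 9,10 → found at 10.

2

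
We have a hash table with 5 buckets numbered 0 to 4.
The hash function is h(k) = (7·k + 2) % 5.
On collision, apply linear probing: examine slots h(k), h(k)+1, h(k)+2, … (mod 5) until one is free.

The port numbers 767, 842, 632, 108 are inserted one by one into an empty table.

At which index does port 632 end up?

3

767 hashes to 1; slot 1 is free -> place at 1.
842 hashes to 1; 1 taken -> place at 2.
632 hashes to 1; 1,2 taken -> place at 3.
108 hashes to 3; 3 taken -> place at 4.
Table: [—, 767, 842, 632, 108]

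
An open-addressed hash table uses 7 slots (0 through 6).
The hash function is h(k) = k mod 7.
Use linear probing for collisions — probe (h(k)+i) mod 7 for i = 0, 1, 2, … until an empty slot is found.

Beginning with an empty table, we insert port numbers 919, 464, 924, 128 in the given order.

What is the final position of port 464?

3

919: h=2 → slot 2
464: h=2, probe 2,3 → slot 3
924: h=0 → slot 0
128: h=2, probe 2,3,4 → slot 4
Table: [924, -, 919, 464, 128, -, -]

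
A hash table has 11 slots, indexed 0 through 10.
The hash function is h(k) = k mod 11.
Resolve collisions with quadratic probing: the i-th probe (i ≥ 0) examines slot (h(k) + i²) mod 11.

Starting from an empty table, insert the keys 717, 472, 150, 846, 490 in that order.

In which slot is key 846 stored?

717 hashes to 2; slot 2 is free -> place at 2.
472 hashes to 10; slot 10 is free -> place at 10.
150 hashes to 7; slot 7 is free -> place at 7.
846 hashes to 10; 10 taken -> place at 0.
490 hashes to 6; slot 6 is free -> place at 6.
Table: [846, —, 717, —, —, —, 490, 150, —, —, 472]

0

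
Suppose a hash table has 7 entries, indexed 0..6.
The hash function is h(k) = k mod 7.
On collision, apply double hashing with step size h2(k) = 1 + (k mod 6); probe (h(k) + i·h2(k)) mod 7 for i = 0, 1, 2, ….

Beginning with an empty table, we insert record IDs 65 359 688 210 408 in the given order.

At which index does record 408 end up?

4

65: h=2 -> slot 2
359: h=2, h2=6, probe 2,1 -> slot 1
688: h=2, h2=5, probe 2,0 -> slot 0
210: h=0, h2=1, probe 0,1,2,3 -> slot 3
408: h=2, h2=1, probe 2,3,4 -> slot 4
Table: [688, 359, 65, 210, 408, ., .]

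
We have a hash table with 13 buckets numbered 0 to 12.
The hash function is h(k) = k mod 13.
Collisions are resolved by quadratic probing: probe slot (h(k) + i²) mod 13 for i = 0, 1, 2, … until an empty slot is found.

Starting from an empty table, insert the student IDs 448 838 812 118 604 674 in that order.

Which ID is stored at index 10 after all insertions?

448 hashes to 6; slot 6 is free => place at 6.
838 hashes to 6; 6 taken => place at 7.
812 hashes to 6; 6,7 taken => place at 10.
118 hashes to 1; slot 1 is free => place at 1.
604 hashes to 6; 6,7,10 taken => place at 2.
674 hashes to 11; slot 11 is free => place at 11.
Table: [_, 118, 604, _, _, _, 448, 838, _, _, 812, 674, _]

812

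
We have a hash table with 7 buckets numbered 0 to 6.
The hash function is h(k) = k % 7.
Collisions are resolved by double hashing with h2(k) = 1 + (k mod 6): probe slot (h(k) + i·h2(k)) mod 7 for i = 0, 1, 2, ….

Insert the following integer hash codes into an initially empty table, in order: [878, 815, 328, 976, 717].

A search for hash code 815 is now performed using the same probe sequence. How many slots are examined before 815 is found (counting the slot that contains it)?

2

Insert 878: h=3, slot 3 empty -> index 3.
Insert 815: h=3, h2=6, slot 3 occupied -> index 2.
Insert 328: h=6, slot 6 empty -> index 6.
Insert 976: h=3, h2=5, slot 3 occupied -> index 1.
Insert 717: h=3, h2=4, slot 3 occupied -> index 0.
Table: [717, 976, 815, 878, -, -, 328]
Lookup 815: h=3, h2=6, probe 3,2 → found at 2.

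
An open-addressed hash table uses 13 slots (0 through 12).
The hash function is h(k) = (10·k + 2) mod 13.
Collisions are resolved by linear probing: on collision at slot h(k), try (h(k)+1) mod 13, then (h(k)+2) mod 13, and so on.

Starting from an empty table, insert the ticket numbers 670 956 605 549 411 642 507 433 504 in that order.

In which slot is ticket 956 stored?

8

670: h=7 => slot 7
956: h=7, probe 7,8 => slot 8
605: h=7, probe 7,8,9 => slot 9
549: h=6 => slot 6
411: h=4 => slot 4
642: h=0 => slot 0
507: h=2 => slot 2
433: h=3 => slot 3
504: h=11 => slot 11
Table: [642, _, 507, 433, 411, _, 549, 670, 956, 605, _, 504, _]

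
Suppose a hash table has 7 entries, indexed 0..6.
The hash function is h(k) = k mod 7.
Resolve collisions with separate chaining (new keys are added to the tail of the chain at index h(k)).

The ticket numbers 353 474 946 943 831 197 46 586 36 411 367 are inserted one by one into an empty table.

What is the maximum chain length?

Insert 353: h=3, bucket 3 empty -> new chain.
Insert 474: h=5, bucket 5 empty -> new chain.
Insert 946: h=1, bucket 1 empty -> new chain.
Insert 943: h=5, bucket 5 nonempty -> append to chain.
Insert 831: h=5, bucket 5 nonempty -> append to chain.
Insert 197: h=1, bucket 1 nonempty -> append to chain.
Insert 46: h=4, bucket 4 empty -> new chain.
Insert 586: h=5, bucket 5 nonempty -> append to chain.
Insert 36: h=1, bucket 1 nonempty -> append to chain.
Insert 411: h=5, bucket 5 nonempty -> append to chain.
Insert 367: h=3, bucket 3 nonempty -> append to chain.
Final buckets:
0: —
1: 946 -> 197 -> 36
2: —
3: 353 -> 367
4: 46
5: 474 -> 943 -> 831 -> 586 -> 411
6: —

5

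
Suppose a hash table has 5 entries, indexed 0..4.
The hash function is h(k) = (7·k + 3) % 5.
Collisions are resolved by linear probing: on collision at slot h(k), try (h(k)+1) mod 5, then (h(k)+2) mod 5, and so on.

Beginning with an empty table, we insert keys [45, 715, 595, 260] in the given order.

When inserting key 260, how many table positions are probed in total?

4

45 hashes to 3; slot 3 is free => place at 3.
715 hashes to 3; 3 taken => place at 4.
595 hashes to 3; 3,4 taken => place at 0.
260 hashes to 3; 3,4,0 taken => place at 1.
Table: [595, 260, _, 45, 715]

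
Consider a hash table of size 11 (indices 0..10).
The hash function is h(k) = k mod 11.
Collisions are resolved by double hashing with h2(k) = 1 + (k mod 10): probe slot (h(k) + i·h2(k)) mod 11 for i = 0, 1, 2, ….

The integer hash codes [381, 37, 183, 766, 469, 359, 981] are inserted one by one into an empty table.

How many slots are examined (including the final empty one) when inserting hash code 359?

Insert 381: h=7, slot 7 empty → index 7.
Insert 37: h=4, slot 4 empty → index 4.
Insert 183: h=7, h2=4, slot 7 occupied → index 0.
Insert 766: h=7, h2=7, slot 7 occupied → index 3.
Insert 469: h=7, h2=10, slot 7 occupied → index 6.
Insert 359: h=7, h2=10, slots 7,6 occupied → index 5.
Insert 981: h=2, slot 2 empty → index 2.
Table: [183, ∅, 981, 766, 37, 359, 469, 381, ∅, ∅, ∅]

3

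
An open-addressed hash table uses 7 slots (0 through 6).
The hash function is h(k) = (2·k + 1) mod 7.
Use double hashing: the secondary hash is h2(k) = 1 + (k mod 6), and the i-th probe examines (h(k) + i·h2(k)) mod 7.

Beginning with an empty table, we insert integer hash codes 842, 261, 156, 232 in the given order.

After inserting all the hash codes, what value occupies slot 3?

842: h=5 => slot 5
261: h=5, h2=4, probe 5,2 => slot 2
156: h=5, h2=1, probe 5,6 => slot 6
232: h=3 => slot 3
Table: [., ., 261, 232, ., 842, 156]

232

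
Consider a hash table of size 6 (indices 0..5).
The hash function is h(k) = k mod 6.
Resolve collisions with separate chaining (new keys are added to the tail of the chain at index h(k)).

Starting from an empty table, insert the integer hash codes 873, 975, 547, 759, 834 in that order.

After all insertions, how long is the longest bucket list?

873 → bucket 3
975 → bucket 3 (collision)
547 → bucket 1
759 → bucket 3 (collision)
834 → bucket 0
Final buckets:
0: 834
1: 547
2: -
3: 873 -> 975 -> 759
4: -
5: -

3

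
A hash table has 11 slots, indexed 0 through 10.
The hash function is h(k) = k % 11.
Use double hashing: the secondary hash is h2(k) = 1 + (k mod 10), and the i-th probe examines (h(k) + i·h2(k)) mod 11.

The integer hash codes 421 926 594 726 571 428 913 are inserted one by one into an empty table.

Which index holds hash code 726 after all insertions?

421 hashes to 3; slot 3 is free → place at 3.
926 hashes to 2; slot 2 is free → place at 2.
594 hashes to 0; slot 0 is free → place at 0.
726 hashes to 0, h2=7; 0 taken → place at 7.
571 hashes to 10; slot 10 is free → place at 10.
428 hashes to 10, h2=9; 10 taken → place at 8.
913 hashes to 0, h2=4; 0 taken → place at 4.
Table: [594, ∅, 926, 421, 913, ∅, ∅, 726, 428, ∅, 571]

7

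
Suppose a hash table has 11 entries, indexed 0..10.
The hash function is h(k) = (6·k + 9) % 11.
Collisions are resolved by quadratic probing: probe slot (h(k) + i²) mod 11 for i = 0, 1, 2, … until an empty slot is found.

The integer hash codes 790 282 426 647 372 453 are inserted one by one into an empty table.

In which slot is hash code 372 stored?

Insert 790: h=8, slot 8 empty => index 8.
Insert 282: h=7, slot 7 empty => index 7.
Insert 426: h=2, slot 2 empty => index 2.
Insert 647: h=8, slot 8 occupied => index 9.
Insert 372: h=8, slots 8,9 occupied => index 1.
Insert 453: h=10, slot 10 empty => index 10.
Table: [—, 372, 426, —, —, —, —, 282, 790, 647, 453]

1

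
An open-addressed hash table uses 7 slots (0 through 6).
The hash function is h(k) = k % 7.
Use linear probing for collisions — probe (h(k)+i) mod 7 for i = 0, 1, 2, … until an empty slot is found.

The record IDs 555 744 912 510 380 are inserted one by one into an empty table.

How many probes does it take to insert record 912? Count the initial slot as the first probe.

3

555: h=2 -> slot 2
744: h=2, probe 2,3 -> slot 3
912: h=2, probe 2,3,4 -> slot 4
510: h=6 -> slot 6
380: h=2, probe 2,3,4,5 -> slot 5
Table: [., ., 555, 744, 912, 380, 510]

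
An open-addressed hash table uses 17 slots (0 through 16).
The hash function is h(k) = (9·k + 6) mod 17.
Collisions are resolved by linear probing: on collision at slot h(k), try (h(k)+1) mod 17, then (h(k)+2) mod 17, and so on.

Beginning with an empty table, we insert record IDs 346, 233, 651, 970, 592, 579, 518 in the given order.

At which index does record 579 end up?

Insert 346: h=9, slot 9 empty -> index 9.
Insert 233: h=12, slot 12 empty -> index 12.
Insert 651: h=0, slot 0 empty -> index 0.
Insert 970: h=15, slot 15 empty -> index 15.
Insert 592: h=13, slot 13 empty -> index 13.
Insert 579: h=15, slot 15 occupied -> index 16.
Insert 518: h=10, slot 10 empty -> index 10.
Table: [651, _, _, _, _, _, _, _, _, 346, 518, _, 233, 592, _, 970, 579]

16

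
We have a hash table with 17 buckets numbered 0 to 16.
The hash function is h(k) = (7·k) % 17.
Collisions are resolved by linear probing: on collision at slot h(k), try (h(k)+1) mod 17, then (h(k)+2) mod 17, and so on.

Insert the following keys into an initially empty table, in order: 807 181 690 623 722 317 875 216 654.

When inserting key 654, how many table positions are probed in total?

4

Insert 807: h=5, slot 5 empty => index 5.
Insert 181: h=9, slot 9 empty => index 9.
Insert 690: h=2, slot 2 empty => index 2.
Insert 623: h=9, slot 9 occupied => index 10.
Insert 722: h=5, slot 5 occupied => index 6.
Insert 317: h=9, slots 9,10 occupied => index 11.
Insert 875: h=5, slots 5,6 occupied => index 7.
Insert 216: h=16, slot 16 empty => index 16.
Insert 654: h=5, slots 5,6,7 occupied => index 8.
Table: [—, —, 690, —, —, 807, 722, 875, 654, 181, 623, 317, —, —, —, —, 216]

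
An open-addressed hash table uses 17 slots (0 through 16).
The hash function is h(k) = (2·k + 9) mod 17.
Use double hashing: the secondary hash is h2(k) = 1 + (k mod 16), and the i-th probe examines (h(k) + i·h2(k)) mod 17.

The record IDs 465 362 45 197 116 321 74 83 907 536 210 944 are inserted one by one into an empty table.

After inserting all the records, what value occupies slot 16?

465 hashes to 4; slot 4 is free -> place at 4.
362 hashes to 2; slot 2 is free -> place at 2.
45 hashes to 14; slot 14 is free -> place at 14.
197 hashes to 12; slot 12 is free -> place at 12.
116 hashes to 3; slot 3 is free -> place at 3.
321 hashes to 5; slot 5 is free -> place at 5.
74 hashes to 4, h2=11; 4 taken -> place at 15.
83 hashes to 5, h2=4; 5 taken -> place at 9.
907 hashes to 4, h2=12; 4 taken -> place at 16.
536 hashes to 10; slot 10 is free -> place at 10.
210 hashes to 4, h2=3; 4 taken -> place at 7.
944 hashes to 10, h2=1; 10 taken -> place at 11.
Table: [—, —, 362, 116, 465, 321, —, 210, —, 83, 536, 944, 197, —, 45, 74, 907]

907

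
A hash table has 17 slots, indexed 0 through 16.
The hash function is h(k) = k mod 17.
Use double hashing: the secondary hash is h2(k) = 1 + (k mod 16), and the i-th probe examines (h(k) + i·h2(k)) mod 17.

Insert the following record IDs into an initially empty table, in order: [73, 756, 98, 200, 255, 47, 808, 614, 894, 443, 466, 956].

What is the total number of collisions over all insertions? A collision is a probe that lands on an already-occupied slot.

73 hashes to 5; slot 5 is free => place at 5.
756 hashes to 8; slot 8 is free => place at 8.
98 hashes to 13; slot 13 is free => place at 13.
200 hashes to 13, h2=9; 13,5 taken => place at 14.
255 hashes to 0; slot 0 is free => place at 0.
47 hashes to 13, h2=16; 13 taken => place at 12.
808 hashes to 9; slot 9 is free => place at 9.
614 hashes to 2; slot 2 is free => place at 2.
894 hashes to 10; slot 10 is free => place at 10.
443 hashes to 1; slot 1 is free => place at 1.
466 hashes to 7; slot 7 is free => place at 7.
956 hashes to 4; slot 4 is free => place at 4.
Table: [255, 443, 614, _, 956, 73, _, 466, 756, 808, 894, _, 47, 98, 200, _, _]

3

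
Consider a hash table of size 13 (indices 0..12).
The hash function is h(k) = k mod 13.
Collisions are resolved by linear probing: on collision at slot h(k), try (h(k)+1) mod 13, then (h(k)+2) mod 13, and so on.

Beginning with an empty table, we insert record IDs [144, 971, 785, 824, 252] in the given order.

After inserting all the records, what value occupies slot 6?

144: h=1 => slot 1
971: h=9 => slot 9
785: h=5 => slot 5
824: h=5, probe 5,6 => slot 6
252: h=5, probe 5,6,7 => slot 7
Table: [—, 144, —, —, —, 785, 824, 252, —, 971, —, —, —]

824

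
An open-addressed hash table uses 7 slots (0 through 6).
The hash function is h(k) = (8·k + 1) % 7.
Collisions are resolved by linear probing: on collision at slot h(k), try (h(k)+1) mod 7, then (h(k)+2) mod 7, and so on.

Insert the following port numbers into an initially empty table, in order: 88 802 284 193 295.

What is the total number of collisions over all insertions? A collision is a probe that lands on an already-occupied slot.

Insert 88: h=5, slot 5 empty -> index 5.
Insert 802: h=5, slot 5 occupied -> index 6.
Insert 284: h=5, slots 5,6 occupied -> index 0.
Insert 193: h=5, slots 5,6,0 occupied -> index 1.
Insert 295: h=2, slot 2 empty -> index 2.
Table: [284, 193, 295, _, _, 88, 802]

6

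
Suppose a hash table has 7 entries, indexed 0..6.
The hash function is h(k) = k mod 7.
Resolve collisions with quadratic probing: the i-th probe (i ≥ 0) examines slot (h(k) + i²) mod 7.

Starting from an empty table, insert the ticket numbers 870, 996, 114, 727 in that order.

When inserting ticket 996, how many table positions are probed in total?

Insert 870: h=2, slot 2 empty => index 2.
Insert 996: h=2, slot 2 occupied => index 3.
Insert 114: h=2, slots 2,3 occupied => index 6.
Insert 727: h=6, slot 6 occupied => index 0.
Table: [727, ., 870, 996, ., ., 114]

2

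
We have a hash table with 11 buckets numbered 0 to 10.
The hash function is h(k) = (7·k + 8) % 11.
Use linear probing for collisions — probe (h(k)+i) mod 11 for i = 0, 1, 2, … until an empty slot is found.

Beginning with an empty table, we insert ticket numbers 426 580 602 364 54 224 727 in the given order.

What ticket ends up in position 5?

Insert 426: h=9, slot 9 empty -> index 9.
Insert 580: h=9, slot 9 occupied -> index 10.
Insert 602: h=9, slots 9,10 occupied -> index 0.
Insert 364: h=4, slot 4 empty -> index 4.
Insert 54: h=1, slot 1 empty -> index 1.
Insert 224: h=3, slot 3 empty -> index 3.
Insert 727: h=4, slot 4 occupied -> index 5.
Table: [602, 54, ., 224, 364, 727, ., ., ., 426, 580]

727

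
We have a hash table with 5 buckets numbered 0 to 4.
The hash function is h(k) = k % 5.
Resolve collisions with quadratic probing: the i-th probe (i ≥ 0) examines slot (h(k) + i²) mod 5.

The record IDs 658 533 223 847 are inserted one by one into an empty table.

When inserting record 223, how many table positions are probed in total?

3

658 hashes to 3; slot 3 is free -> place at 3.
533 hashes to 3; 3 taken -> place at 4.
223 hashes to 3; 3,4 taken -> place at 2.
847 hashes to 2; 2,3 taken -> place at 1.
Table: [_, 847, 223, 658, 533]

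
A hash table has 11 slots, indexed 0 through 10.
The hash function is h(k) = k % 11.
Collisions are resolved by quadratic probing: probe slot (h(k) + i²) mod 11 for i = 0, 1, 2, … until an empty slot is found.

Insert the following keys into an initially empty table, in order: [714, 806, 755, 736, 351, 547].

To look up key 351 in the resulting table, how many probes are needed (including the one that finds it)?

4

714: h=10 -> slot 10
806: h=3 -> slot 3
755: h=7 -> slot 7
736: h=10, probe 10,0 -> slot 0
351: h=10, probe 10,0,3,8 -> slot 8
547: h=8, probe 8,9 -> slot 9
Table: [736, -, -, 806, -, -, -, 755, 351, 547, 714]
Lookup 351: h=10, probe 10,0,3,8 → found at 8.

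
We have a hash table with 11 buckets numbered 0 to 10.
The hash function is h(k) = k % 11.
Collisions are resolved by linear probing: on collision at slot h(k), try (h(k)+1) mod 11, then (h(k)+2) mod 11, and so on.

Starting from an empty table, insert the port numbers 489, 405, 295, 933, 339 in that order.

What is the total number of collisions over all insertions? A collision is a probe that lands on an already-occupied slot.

6

489: h=5 => slot 5
405: h=9 => slot 9
295: h=9, probe 9,10 => slot 10
933: h=9, probe 9,10,0 => slot 0
339: h=9, probe 9,10,0,1 => slot 1
Table: [933, 339, -, -, -, 489, -, -, -, 405, 295]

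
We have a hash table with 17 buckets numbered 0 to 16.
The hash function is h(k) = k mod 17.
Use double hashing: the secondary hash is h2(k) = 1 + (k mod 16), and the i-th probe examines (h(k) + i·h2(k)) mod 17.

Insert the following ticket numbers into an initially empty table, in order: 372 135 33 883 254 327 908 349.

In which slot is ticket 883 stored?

372 hashes to 15; slot 15 is free -> place at 15.
135 hashes to 16; slot 16 is free -> place at 16.
33 hashes to 16, h2=2; 16 taken -> place at 1.
883 hashes to 16, h2=4; 16 taken -> place at 3.
254 hashes to 16, h2=15; 16 taken -> place at 14.
327 hashes to 4; slot 4 is free -> place at 4.
908 hashes to 7; slot 7 is free -> place at 7.
349 hashes to 9; slot 9 is free -> place at 9.
Table: [., 33, ., 883, 327, ., ., 908, ., 349, ., ., ., ., 254, 372, 135]

3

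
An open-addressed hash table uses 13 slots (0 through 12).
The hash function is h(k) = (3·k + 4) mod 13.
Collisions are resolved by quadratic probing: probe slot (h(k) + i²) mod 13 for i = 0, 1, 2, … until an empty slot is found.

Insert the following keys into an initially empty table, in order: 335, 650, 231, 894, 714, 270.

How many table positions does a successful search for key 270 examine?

5

Insert 335: h=8, slot 8 empty -> index 8.
Insert 650: h=4, slot 4 empty -> index 4.
Insert 231: h=8, slot 8 occupied -> index 9.
Insert 894: h=8, slots 8,9 occupied -> index 12.
Insert 714: h=1, slot 1 empty -> index 1.
Insert 270: h=8, slots 8,9,12,4 occupied -> index 11.
Table: [., 714, ., ., 650, ., ., ., 335, 231, ., 270, 894]
Lookup 270: h=8, probe 8,9,12,4,11 → found at 11.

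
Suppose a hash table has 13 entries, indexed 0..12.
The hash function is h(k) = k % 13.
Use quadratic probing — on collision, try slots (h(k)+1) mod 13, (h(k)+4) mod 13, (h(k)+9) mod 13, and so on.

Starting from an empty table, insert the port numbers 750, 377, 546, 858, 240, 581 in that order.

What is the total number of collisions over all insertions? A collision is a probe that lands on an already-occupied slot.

750: h=9 → slot 9
377: h=0 → slot 0
546: h=0, probe 0,1 → slot 1
858: h=0, probe 0,1,4 → slot 4
240: h=6 → slot 6
581: h=9, probe 9,10 → slot 10
Table: [377, 546, ∅, ∅, 858, ∅, 240, ∅, ∅, 750, 581, ∅, ∅]

4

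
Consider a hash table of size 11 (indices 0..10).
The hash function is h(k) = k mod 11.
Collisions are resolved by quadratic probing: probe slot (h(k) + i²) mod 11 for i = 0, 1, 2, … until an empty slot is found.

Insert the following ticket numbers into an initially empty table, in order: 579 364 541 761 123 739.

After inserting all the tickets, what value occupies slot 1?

364

Insert 579: h=7, slot 7 empty → index 7.
Insert 364: h=1, slot 1 empty → index 1.
Insert 541: h=2, slot 2 empty → index 2.
Insert 761: h=2, slot 2 occupied → index 3.
Insert 123: h=2, slots 2,3 occupied → index 6.
Insert 739: h=2, slots 2,3,6 occupied → index 0.
Table: [739, 364, 541, 761, -, -, 123, 579, -, -, -]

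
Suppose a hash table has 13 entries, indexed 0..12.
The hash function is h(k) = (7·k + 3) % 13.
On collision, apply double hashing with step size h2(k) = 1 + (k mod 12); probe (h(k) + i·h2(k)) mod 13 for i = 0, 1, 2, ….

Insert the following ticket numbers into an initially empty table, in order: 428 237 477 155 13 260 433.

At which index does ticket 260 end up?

Insert 428: h=9, slot 9 empty -> index 9.
Insert 237: h=11, slot 11 empty -> index 11.
Insert 477: h=1, slot 1 empty -> index 1.
Insert 155: h=9, h2=12, slot 9 occupied -> index 8.
Insert 13: h=3, slot 3 empty -> index 3.
Insert 260: h=3, h2=9, slot 3 occupied -> index 12.
Insert 433: h=5, slot 5 empty -> index 5.
Table: [-, 477, -, 13, -, 433, -, -, 155, 428, -, 237, 260]

12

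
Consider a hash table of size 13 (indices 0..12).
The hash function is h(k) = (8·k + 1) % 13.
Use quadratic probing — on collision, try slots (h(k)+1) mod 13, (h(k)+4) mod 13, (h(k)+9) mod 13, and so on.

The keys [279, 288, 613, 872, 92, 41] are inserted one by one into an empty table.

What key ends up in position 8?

41

Insert 279: h=10, slot 10 empty => index 10.
Insert 288: h=4, slot 4 empty => index 4.
Insert 613: h=4, slot 4 occupied => index 5.
Insert 872: h=9, slot 9 empty => index 9.
Insert 92: h=9, slots 9,10 occupied => index 0.
Insert 41: h=4, slots 4,5 occupied => index 8.
Table: [92, ., ., ., 288, 613, ., ., 41, 872, 279, ., .]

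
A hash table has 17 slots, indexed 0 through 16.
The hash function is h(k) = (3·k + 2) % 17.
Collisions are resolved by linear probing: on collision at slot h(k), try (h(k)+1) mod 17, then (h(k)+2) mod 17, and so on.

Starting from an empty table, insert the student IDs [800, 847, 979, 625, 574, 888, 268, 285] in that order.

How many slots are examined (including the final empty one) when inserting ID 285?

Insert 800: h=5, slot 5 empty → index 5.
Insert 847: h=10, slot 10 empty → index 10.
Insert 979: h=15, slot 15 empty → index 15.
Insert 625: h=7, slot 7 empty → index 7.
Insert 574: h=7, slot 7 occupied → index 8.
Insert 888: h=14, slot 14 empty → index 14.
Insert 268: h=7, slots 7,8 occupied → index 9.
Insert 285: h=7, slots 7,8,9,10 occupied → index 11.
Table: [-, -, -, -, -, 800, -, 625, 574, 268, 847, 285, -, -, 888, 979, -]

5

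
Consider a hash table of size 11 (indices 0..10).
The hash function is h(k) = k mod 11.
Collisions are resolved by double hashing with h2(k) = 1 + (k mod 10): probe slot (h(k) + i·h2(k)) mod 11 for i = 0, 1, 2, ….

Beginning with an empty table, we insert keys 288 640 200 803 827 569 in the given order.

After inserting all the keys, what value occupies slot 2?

288

288: h=2 => slot 2
640: h=2, h2=1, probe 2,3 => slot 3
200: h=2, h2=1, probe 2,3,4 => slot 4
803: h=0 => slot 0
827: h=2, h2=8, probe 2,10 => slot 10
569: h=8 => slot 8
Table: [803, -, 288, 640, 200, -, -, -, 569, -, 827]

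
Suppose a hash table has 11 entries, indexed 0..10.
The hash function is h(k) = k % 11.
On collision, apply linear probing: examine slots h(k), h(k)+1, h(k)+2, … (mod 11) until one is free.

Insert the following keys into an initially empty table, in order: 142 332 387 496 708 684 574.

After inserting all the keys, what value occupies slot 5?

684

142 hashes to 10; slot 10 is free => place at 10.
332 hashes to 2; slot 2 is free => place at 2.
387 hashes to 2; 2 taken => place at 3.
496 hashes to 1; slot 1 is free => place at 1.
708 hashes to 4; slot 4 is free => place at 4.
684 hashes to 2; 2,3,4 taken => place at 5.
574 hashes to 2; 2,3,4,5 taken => place at 6.
Table: [-, 496, 332, 387, 708, 684, 574, -, -, -, 142]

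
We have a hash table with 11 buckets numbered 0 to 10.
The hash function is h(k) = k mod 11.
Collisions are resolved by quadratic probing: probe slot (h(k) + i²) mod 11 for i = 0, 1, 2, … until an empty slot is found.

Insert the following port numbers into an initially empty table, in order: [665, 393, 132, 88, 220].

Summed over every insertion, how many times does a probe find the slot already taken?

3

665 hashes to 5; slot 5 is free -> place at 5.
393 hashes to 8; slot 8 is free -> place at 8.
132 hashes to 0; slot 0 is free -> place at 0.
88 hashes to 0; 0 taken -> place at 1.
220 hashes to 0; 0,1 taken -> place at 4.
Table: [132, 88, _, _, 220, 665, _, _, 393, _, _]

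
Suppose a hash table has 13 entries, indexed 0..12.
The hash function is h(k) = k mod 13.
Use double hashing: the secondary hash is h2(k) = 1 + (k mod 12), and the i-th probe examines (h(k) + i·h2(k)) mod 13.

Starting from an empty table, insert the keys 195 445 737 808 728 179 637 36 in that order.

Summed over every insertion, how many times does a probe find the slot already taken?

195 hashes to 0; slot 0 is free => place at 0.
445 hashes to 3; slot 3 is free => place at 3.
737 hashes to 9; slot 9 is free => place at 9.
808 hashes to 2; slot 2 is free => place at 2.
728 hashes to 0, h2=9; 0,9 taken => place at 5.
179 hashes to 10; slot 10 is free => place at 10.
637 hashes to 0, h2=2; 0,2 taken => place at 4.
36 hashes to 10, h2=1; 10 taken => place at 11.
Table: [195, -, 808, 445, 637, 728, -, -, -, 737, 179, 36, -]

5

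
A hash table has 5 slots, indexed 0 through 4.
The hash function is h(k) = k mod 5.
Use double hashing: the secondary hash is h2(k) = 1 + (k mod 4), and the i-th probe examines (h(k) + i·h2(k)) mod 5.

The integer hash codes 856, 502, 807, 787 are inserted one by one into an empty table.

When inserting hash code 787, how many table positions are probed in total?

Insert 856: h=1, slot 1 empty → index 1.
Insert 502: h=2, slot 2 empty → index 2.
Insert 807: h=2, h2=4, slots 2,1 occupied → index 0.
Insert 787: h=2, h2=4, slots 2,1,0 occupied → index 4.
Table: [807, 856, 502, _, 787]

4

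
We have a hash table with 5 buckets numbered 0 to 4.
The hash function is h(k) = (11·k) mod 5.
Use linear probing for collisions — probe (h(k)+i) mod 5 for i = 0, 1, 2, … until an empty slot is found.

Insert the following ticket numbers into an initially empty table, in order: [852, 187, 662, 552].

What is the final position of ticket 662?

852: h=2 => slot 2
187: h=2, probe 2,3 => slot 3
662: h=2, probe 2,3,4 => slot 4
552: h=2, probe 2,3,4,0 => slot 0
Table: [552, ∅, 852, 187, 662]

4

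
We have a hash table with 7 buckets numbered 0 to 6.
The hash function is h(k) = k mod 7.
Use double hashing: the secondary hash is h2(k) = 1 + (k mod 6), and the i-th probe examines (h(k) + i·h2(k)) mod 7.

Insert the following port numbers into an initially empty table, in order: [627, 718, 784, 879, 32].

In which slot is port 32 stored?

Insert 627: h=4, slot 4 empty -> index 4.
Insert 718: h=4, h2=5, slot 4 occupied -> index 2.
Insert 784: h=0, slot 0 empty -> index 0.
Insert 879: h=4, h2=4, slot 4 occupied -> index 1.
Insert 32: h=4, h2=3, slots 4,0 occupied -> index 3.
Table: [784, 879, 718, 32, 627, ∅, ∅]

3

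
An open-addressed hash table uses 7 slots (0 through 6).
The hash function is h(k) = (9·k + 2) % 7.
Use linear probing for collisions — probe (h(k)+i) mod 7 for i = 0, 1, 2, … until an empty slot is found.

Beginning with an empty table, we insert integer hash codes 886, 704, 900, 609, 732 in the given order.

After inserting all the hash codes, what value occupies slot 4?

704

886: h=3 → slot 3
704: h=3, probe 3,4 → slot 4
900: h=3, probe 3,4,5 → slot 5
609: h=2 → slot 2
732: h=3, probe 3,4,5,6 → slot 6
Table: [∅, ∅, 609, 886, 704, 900, 732]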